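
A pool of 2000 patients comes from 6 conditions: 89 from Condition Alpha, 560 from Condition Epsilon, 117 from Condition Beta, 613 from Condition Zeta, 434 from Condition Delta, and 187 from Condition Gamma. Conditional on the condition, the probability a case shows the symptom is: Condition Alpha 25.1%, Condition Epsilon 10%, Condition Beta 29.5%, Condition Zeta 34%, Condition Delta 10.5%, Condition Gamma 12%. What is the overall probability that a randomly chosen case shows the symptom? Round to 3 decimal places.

Compute prior × likelihood for every hypothesis:
  Condition Alpha: 0.0445 × 0.251 = 0.0111695
  Condition Epsilon: 0.28 × 0.1 = 0.028
  Condition Beta: 0.0585 × 0.295 = 0.0172575
  Condition Zeta: 0.3065 × 0.34 = 0.10421
  Condition Delta: 0.217 × 0.105 = 0.022785
  Condition Gamma: 0.0935 × 0.12 = 0.01122
P(symptomatic) = 0.0111695 + 0.028 + 0.0172575 + 0.10421 + 0.022785 + 0.01122 = 0.194642 → 0.195.

0.195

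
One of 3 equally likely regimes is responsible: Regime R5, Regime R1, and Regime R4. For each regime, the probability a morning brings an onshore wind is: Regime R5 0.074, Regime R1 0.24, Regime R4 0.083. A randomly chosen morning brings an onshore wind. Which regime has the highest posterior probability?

Since the prior is uniform, the posterior is proportional to the likelihood:
  Regime R5: 0.074
  Regime R1: 0.24
  Regime R4: 0.083
Sum = 0.397.
Largest term belongs to Regime R1, so Regime R1 is most probable.

Regime R1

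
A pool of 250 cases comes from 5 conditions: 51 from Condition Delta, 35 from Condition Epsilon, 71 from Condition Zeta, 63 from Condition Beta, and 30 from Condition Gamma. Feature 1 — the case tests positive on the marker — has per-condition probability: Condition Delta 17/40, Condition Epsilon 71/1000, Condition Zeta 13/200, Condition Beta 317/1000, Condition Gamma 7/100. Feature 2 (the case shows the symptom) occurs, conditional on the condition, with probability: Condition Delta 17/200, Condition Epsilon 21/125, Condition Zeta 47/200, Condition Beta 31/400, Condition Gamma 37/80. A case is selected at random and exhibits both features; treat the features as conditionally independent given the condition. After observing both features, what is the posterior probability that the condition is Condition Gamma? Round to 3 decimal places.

0.166

By Bayes' rule, posterior ∝ prior × likelihood:
  Condition Delta: 0.204 × 0.425 × 0.085 = 0.0073695
  Condition Epsilon: 0.14 × 0.071 × 0.168 = 0.00166992
  Condition Zeta: 0.284 × 0.065 × 0.235 = 0.0043381
  Condition Beta: 0.252 × 0.317 × 0.0775 = 0.00619101
  Condition Gamma: 0.12 × 0.07 × 0.4625 = 0.003885
Sum = 0.02345353.
P(Condition Gamma | evidence) = 0.003885 / 0.02345353 ≈ 0.166.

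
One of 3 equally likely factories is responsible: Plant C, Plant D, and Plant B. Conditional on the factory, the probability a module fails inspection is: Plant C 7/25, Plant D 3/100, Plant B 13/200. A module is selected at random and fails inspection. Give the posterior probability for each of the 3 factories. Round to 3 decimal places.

With a uniform prior (1/3 each), posterior ∝ likelihood:
  Plant C: 0.28
  Plant D: 0.03
  Plant B: 0.065
Total = 0.375.
P(Plant C | nonconforming) = 0.28/0.375 ≈ 0.747
P(Plant D | nonconforming) = 0.03/0.375 ≈ 0.080
P(Plant B | nonconforming) = 0.065/0.375 ≈ 0.173

Plant C 0.747, Plant D 0.080, Plant B 0.173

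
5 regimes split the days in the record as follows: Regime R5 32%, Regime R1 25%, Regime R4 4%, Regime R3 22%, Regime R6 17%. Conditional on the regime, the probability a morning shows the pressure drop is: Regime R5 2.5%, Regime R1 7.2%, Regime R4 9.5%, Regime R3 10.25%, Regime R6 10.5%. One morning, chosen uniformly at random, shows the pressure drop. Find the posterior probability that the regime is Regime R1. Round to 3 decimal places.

0.256

Unnormalized posteriors (prior × likelihood):
  Regime R5: 0.32 × 0.025 = 0.008
  Regime R1: 0.25 × 0.072 = 0.018
  Regime R4: 0.04 × 0.095 = 0.0038
  Regime R3: 0.22 × 0.1025 = 0.02255
  Regime R6: 0.17 × 0.105 = 0.01785
Normalizing constant = 0.0702.
P(Regime R1 | evidence) = 0.018 / 0.0702 ≈ 0.256.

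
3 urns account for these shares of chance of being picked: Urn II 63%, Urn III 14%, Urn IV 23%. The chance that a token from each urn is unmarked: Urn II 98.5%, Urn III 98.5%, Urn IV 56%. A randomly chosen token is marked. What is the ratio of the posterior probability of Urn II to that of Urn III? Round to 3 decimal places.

Taking complements, P(marked | each) = Urn II 0.015, Urn III 0.015, Urn IV 0.44.
By Bayes' rule, posterior ∝ prior × likelihood:
  Urn II: 0.63 × 0.015 = 0.00945
  Urn III: 0.14 × 0.015 = 0.0021
  Urn IV: 0.23 × 0.44 = 0.1012
Sum = 0.11275.
The ratio is 0.00945 / 0.0021 (the normalizer cancels) = 4.500.

4.500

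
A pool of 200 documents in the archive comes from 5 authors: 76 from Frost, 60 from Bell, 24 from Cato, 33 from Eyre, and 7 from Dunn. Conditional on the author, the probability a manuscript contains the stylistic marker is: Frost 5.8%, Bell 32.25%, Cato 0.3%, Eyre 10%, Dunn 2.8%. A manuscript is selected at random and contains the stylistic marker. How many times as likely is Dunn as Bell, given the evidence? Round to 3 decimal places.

Compute prior × likelihood for every hypothesis:
  Frost: 0.38 × 0.058 = 0.02204
  Bell: 0.3 × 0.3225 = 0.09675
  Cato: 0.12 × 0.003 = 0.00036
  Eyre: 0.165 × 0.1 = 0.0165
  Dunn: 0.035 × 0.028 = 0.00098
Sum = 0.13663.
The ratio is 0.00098 / 0.09675 (the normalizer cancels) = 0.010.

0.010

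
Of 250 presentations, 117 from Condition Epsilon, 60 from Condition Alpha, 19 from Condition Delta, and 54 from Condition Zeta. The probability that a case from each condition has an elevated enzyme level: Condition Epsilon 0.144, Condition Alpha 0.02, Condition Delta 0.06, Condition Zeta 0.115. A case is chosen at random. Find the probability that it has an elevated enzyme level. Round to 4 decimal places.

Compute prior × likelihood for every hypothesis:
  Condition Epsilon: 0.468 × 0.144 = 0.067392
  Condition Alpha: 0.24 × 0.02 = 0.0048
  Condition Delta: 0.076 × 0.06 = 0.00456
  Condition Zeta: 0.216 × 0.115 = 0.02484
P(elevated) = 0.067392 + 0.0048 + 0.00456 + 0.02484 = 0.101592 → 0.1016.

0.1016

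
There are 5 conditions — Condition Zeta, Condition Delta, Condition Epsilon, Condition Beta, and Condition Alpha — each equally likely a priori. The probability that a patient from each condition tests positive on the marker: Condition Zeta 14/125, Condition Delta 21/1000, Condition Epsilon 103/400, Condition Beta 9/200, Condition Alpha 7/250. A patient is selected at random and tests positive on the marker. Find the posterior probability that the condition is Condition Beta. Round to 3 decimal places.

With a uniform prior (1/5 each), posterior ∝ likelihood:
  Condition Zeta: 0.112
  Condition Delta: 0.021
  Condition Epsilon: 0.2575
  Condition Beta: 0.045
  Condition Alpha: 0.028
Sum = 0.4635.
P(Condition Beta | evidence) = 0.045 / 0.4635 ≈ 0.097.

0.097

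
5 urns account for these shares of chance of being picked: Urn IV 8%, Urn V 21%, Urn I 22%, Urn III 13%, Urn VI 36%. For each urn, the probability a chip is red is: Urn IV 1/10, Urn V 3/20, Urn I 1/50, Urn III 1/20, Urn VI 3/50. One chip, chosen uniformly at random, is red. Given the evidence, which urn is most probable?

Urn V

By Bayes' rule, posterior ∝ prior × likelihood:
  Urn IV: 0.08 × 0.1 = 0.008
  Urn V: 0.21 × 0.15 = 0.0315
  Urn I: 0.22 × 0.02 = 0.0044
  Urn III: 0.13 × 0.05 = 0.0065
  Urn VI: 0.36 × 0.06 = 0.0216
Sum = 0.072.
Largest term belongs to Urn V, so Urn V is most probable.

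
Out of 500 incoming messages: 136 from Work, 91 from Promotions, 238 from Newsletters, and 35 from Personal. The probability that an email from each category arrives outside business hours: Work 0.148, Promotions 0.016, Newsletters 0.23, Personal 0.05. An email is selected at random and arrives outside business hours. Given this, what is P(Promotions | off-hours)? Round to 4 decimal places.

Unnormalized posteriors (prior × likelihood):
  Work: 0.272 × 0.148 = 0.040256
  Promotions: 0.182 × 0.016 = 0.002912
  Newsletters: 0.476 × 0.23 = 0.10948
  Personal: 0.07 × 0.05 = 0.0035
Total = 0.156148.
P(Promotions | evidence) = 0.002912 / 0.156148 ≈ 0.0186.

0.0186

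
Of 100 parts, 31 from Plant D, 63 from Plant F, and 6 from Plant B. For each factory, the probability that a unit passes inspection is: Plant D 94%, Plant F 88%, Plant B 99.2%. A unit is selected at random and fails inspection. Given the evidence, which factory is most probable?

Taking complements, P(nonconforming | each) = Plant D 0.06, Plant F 0.12, Plant B 0.008.
Compute prior × likelihood for every hypothesis:
  Plant D: 0.31 × 0.06 = 0.0186
  Plant F: 0.63 × 0.12 = 0.0756
  Plant B: 0.06 × 0.008 = 0.00048
Normalizing constant = 0.09468.
Largest term belongs to Plant F, so Plant F is most probable.

Plant F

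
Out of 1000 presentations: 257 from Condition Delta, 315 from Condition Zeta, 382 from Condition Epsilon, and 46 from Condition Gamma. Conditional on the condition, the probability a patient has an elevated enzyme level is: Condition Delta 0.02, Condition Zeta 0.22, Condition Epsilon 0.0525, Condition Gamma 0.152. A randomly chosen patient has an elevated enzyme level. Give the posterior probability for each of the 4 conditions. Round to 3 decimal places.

Compute prior × likelihood for every hypothesis:
  Condition Delta: 0.257 × 0.02 = 0.00514
  Condition Zeta: 0.315 × 0.22 = 0.0693
  Condition Epsilon: 0.382 × 0.0525 = 0.020055
  Condition Gamma: 0.046 × 0.152 = 0.006992
Normalizing constant = 0.101487.
P(Condition Delta | elevated) = 0.00514/0.101487 ≈ 0.051
P(Condition Zeta | elevated) = 0.0693/0.101487 ≈ 0.683
P(Condition Epsilon | elevated) = 0.020055/0.101487 ≈ 0.198
P(Condition Gamma | elevated) = 0.006992/0.101487 ≈ 0.069

Condition Delta 0.051, Condition Zeta 0.683, Condition Epsilon 0.198, Condition Gamma 0.069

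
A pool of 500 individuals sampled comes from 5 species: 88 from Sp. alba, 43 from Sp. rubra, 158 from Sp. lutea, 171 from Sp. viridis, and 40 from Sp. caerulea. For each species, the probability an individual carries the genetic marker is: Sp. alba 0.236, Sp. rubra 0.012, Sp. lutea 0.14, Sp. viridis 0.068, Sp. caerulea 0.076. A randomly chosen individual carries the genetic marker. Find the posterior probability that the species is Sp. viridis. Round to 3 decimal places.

Compute prior × likelihood for every hypothesis:
  Sp. alba: 0.176 × 0.236 = 0.041536
  Sp. rubra: 0.086 × 0.012 = 0.001032
  Sp. lutea: 0.316 × 0.14 = 0.04424
  Sp. viridis: 0.342 × 0.068 = 0.023256
  Sp. caerulea: 0.08 × 0.076 = 0.00608
Normalizing constant = 0.116144.
P(Sp. viridis | evidence) = 0.023256 / 0.116144 ≈ 0.200.

0.200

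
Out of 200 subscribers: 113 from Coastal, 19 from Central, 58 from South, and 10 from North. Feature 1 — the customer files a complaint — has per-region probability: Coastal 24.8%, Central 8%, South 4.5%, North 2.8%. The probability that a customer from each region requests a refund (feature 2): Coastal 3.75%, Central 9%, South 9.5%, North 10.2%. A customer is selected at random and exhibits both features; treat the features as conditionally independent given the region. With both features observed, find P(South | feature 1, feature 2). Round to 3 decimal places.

0.169

Prior × likelihood for each hypothesis:
  Coastal: 0.565 × 0.248 × 0.0375 = 0.0052545
  Central: 0.095 × 0.08 × 0.09 = 0.000684
  South: 0.29 × 0.045 × 0.095 = 0.00123975
  North: 0.05 × 0.028 × 0.102 = 0.0001428
Total = 0.00732105.
P(South | evidence) = 0.00123975 / 0.00732105 ≈ 0.169.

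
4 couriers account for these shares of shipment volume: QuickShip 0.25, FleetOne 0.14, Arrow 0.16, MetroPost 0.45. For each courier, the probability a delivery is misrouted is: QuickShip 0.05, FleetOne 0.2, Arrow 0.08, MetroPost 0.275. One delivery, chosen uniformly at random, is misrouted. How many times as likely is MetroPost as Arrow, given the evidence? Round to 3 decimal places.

9.668

Compute prior × likelihood for every hypothesis:
  QuickShip: 0.25 × 0.05 = 0.0125
  FleetOne: 0.14 × 0.2 = 0.028
  Arrow: 0.16 × 0.08 = 0.0128
  MetroPost: 0.45 × 0.275 = 0.12375
Total = 0.17705.
The ratio is 0.12375 / 0.0128 (the normalizer cancels) = 9.668.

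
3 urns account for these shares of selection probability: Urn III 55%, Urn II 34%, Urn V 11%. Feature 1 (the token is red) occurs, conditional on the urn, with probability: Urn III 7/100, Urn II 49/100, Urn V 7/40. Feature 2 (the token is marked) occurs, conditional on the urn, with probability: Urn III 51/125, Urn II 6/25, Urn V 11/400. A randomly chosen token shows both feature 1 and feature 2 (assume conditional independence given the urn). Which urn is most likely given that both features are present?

Unnormalized posteriors (prior × likelihood):
  Urn III: 0.55 × 0.07 × 0.408 = 0.015708
  Urn II: 0.34 × 0.49 × 0.24 = 0.039984
  Urn V: 0.11 × 0.175 × 0.0275 = 0.000529375
Normalizing constant = 0.056221375.
Largest term belongs to Urn II, so Urn II is most probable.

Urn II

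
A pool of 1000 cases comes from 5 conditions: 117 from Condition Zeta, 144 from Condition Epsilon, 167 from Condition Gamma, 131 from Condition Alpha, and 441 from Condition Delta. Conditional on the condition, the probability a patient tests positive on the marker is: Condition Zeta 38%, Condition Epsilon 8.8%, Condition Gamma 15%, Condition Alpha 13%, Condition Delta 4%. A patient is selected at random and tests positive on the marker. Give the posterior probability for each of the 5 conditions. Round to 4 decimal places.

Prior × likelihood for each hypothesis:
  Condition Zeta: 0.117 × 0.38 = 0.04446
  Condition Epsilon: 0.144 × 0.088 = 0.012672
  Condition Gamma: 0.167 × 0.15 = 0.02505
  Condition Alpha: 0.131 × 0.13 = 0.01703
  Condition Delta: 0.441 × 0.04 = 0.01764
Total = 0.116852.
P(Condition Zeta | marker-positive) = 0.04446/0.116852 ≈ 0.3805
P(Condition Epsilon | marker-positive) = 0.012672/0.116852 ≈ 0.1084
P(Condition Gamma | marker-positive) = 0.02505/0.116852 ≈ 0.2144
P(Condition Alpha | marker-positive) = 0.01703/0.116852 ≈ 0.1457
P(Condition Delta | marker-positive) = 0.01764/0.116852 ≈ 0.1510
(Check: 0.3805+0.1084+0.2144+0.1457+0.1510 = 1.0000.)

Condition Zeta 0.3805, Condition Epsilon 0.1084, Condition Gamma 0.2144, Condition Alpha 0.1457, Condition Delta 0.1510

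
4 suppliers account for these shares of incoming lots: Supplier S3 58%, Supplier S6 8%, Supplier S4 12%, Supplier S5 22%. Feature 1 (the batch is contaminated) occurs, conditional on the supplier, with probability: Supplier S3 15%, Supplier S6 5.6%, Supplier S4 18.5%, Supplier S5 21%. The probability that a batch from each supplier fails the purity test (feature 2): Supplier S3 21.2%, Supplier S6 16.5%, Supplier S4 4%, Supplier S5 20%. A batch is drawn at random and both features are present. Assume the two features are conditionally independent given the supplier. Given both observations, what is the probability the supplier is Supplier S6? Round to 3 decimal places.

Prior × likelihood for each hypothesis:
  Supplier S3: 0.58 × 0.15 × 0.212 = 0.018444
  Supplier S6: 0.08 × 0.056 × 0.165 = 0.0007392
  Supplier S4: 0.12 × 0.185 × 0.04 = 0.000888
  Supplier S5: 0.22 × 0.21 × 0.2 = 0.00924
Sum = 0.0293112.
P(Supplier S6 | evidence) = 0.0007392 / 0.0293112 ≈ 0.025.

0.025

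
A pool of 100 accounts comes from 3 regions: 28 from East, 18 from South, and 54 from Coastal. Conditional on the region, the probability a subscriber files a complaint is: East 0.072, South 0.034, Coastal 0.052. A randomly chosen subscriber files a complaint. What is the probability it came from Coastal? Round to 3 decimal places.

Compute prior × likelihood for every hypothesis:
  East: 0.28 × 0.072 = 0.02016
  South: 0.18 × 0.034 = 0.00612
  Coastal: 0.54 × 0.052 = 0.02808
Total = 0.05436.
P(Coastal | evidence) = 0.02808 / 0.05436 ≈ 0.517.

0.517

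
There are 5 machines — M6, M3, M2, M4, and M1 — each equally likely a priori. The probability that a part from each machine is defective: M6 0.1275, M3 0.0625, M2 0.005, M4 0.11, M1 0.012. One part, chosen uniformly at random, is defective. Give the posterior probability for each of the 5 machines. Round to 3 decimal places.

M6 0.402, M3 0.197, M2 0.016, M4 0.347, M1 0.038

With a uniform prior (1/5 each), posterior ∝ likelihood:
  M6: 0.1275
  M3: 0.0625
  M2: 0.005
  M4: 0.11
  M1: 0.012
Normalizing constant = 0.317.
P(M6 | defective) = 0.1275/0.317 ≈ 0.402
P(M3 | defective) = 0.0625/0.317 ≈ 0.197
P(M2 | defective) = 0.005/0.317 ≈ 0.016
P(M4 | defective) = 0.11/0.317 ≈ 0.347
P(M1 | defective) = 0.012/0.317 ≈ 0.038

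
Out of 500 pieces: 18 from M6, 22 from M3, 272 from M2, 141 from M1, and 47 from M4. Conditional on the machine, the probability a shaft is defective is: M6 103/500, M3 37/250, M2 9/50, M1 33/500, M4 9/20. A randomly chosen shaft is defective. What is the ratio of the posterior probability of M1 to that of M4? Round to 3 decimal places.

0.440

Unnormalized posteriors (prior × likelihood):
  M6: 0.036 × 0.206 = 0.007416
  M3: 0.044 × 0.148 = 0.006512
  M2: 0.544 × 0.18 = 0.09792
  M1: 0.282 × 0.066 = 0.018612
  M4: 0.094 × 0.45 = 0.0423
Total = 0.17276.
The ratio is 0.018612 / 0.0423 (the normalizer cancels) = 0.440.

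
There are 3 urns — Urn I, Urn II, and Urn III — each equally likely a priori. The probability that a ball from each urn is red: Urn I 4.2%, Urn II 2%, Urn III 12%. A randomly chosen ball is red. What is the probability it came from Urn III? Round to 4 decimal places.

0.6593

With a uniform prior (1/3 each), posterior ∝ likelihood:
  Urn I: 0.042
  Urn II: 0.02
  Urn III: 0.12
Sum = 0.182.
P(Urn III | evidence) = 0.12 / 0.182 ≈ 0.6593.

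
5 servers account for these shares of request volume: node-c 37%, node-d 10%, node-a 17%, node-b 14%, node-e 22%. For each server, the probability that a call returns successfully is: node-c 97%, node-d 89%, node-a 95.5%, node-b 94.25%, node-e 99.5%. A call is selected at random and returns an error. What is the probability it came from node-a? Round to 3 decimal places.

0.197

Taking complements, P(error | each) = node-c 0.03, node-d 0.11, node-a 0.045, node-b 0.0575, node-e 0.005.
Unnormalized posteriors (prior × likelihood):
  node-c: 0.37 × 0.03 = 0.0111
  node-d: 0.1 × 0.11 = 0.011
  node-a: 0.17 × 0.045 = 0.00765
  node-b: 0.14 × 0.0575 = 0.00805
  node-e: 0.22 × 0.005 = 0.0011
Normalizing constant = 0.0389.
P(node-a | evidence) = 0.00765 / 0.0389 ≈ 0.197.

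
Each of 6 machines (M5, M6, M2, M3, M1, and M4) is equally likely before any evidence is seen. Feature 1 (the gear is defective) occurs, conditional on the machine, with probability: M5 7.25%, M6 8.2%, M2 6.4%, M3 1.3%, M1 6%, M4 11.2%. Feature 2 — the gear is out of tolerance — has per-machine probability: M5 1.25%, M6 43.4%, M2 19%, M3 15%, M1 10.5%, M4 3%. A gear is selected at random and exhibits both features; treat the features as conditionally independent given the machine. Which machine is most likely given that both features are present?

With a uniform prior (1/6 each), posterior ∝ likelihood:
  M5: 0.0725 × 0.0125 = 0.00090625
  M6: 0.082 × 0.434 = 0.035588
  M2: 0.064 × 0.19 = 0.01216
  M3: 0.013 × 0.15 = 0.00195
  M1: 0.06 × 0.105 = 0.0063
  M4: 0.112 × 0.03 = 0.00336
Normalizing constant = 0.06026425.
Largest term belongs to M6, so M6 is most probable.

M6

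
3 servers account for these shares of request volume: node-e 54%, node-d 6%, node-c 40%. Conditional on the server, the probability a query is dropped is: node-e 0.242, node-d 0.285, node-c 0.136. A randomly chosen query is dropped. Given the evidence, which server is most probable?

Prior × likelihood for each hypothesis:
  node-e: 0.54 × 0.242 = 0.13068
  node-d: 0.06 × 0.285 = 0.0171
  node-c: 0.4 × 0.136 = 0.0544
Normalizing constant = 0.20218.
Largest term belongs to node-e, so node-e is most probable.

node-e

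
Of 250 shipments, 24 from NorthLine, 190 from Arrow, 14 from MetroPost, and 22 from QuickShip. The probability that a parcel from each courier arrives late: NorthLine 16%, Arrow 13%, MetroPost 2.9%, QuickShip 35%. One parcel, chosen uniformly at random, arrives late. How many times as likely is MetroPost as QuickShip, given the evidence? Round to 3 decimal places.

0.053

Prior × likelihood for each hypothesis:
  NorthLine: 0.096 × 0.16 = 0.01536
  Arrow: 0.76 × 0.13 = 0.0988
  MetroPost: 0.056 × 0.029 = 0.001624
  QuickShip: 0.088 × 0.35 = 0.0308
Sum = 0.146584.
The ratio is 0.001624 / 0.0308 (the normalizer cancels) = 0.053.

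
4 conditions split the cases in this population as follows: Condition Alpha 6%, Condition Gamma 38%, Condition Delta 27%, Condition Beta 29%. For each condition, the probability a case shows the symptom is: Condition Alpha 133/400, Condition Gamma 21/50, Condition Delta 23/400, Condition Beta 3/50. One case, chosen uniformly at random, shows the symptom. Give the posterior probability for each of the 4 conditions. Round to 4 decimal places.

Compute prior × likelihood for every hypothesis:
  Condition Alpha: 0.06 × 0.3325 = 0.01995
  Condition Gamma: 0.38 × 0.42 = 0.1596
  Condition Delta: 0.27 × 0.0575 = 0.015525
  Condition Beta: 0.29 × 0.06 = 0.0174
Sum = 0.212475.
P(Condition Alpha | symptomatic) = 0.01995/0.212475 ≈ 0.0939
P(Condition Gamma | symptomatic) = 0.1596/0.212475 ≈ 0.7511
P(Condition Delta | symptomatic) = 0.015525/0.212475 ≈ 0.0731
P(Condition Beta | symptomatic) = 0.0174/0.212475 ≈ 0.0819

Condition Alpha 0.0939, Condition Gamma 0.7511, Condition Delta 0.0731, Condition Beta 0.0819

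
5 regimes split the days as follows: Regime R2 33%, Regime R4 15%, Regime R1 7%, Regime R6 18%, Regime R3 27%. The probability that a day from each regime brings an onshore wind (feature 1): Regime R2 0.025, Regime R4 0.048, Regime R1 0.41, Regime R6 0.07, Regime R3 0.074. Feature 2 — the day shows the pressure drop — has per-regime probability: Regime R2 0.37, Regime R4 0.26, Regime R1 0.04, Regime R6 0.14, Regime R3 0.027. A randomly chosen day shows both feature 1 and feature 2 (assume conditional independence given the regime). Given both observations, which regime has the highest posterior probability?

Prior × likelihood for each hypothesis:
  Regime R2: 0.33 × 0.025 × 0.37 = 0.0030525
  Regime R4: 0.15 × 0.048 × 0.26 = 0.001872
  Regime R1: 0.07 × 0.41 × 0.04 = 0.001148
  Regime R6: 0.18 × 0.07 × 0.14 = 0.001764
  Regime R3: 0.27 × 0.074 × 0.027 = 0.00053946
Sum = 0.00837596.
Largest term belongs to Regime R2, so Regime R2 is most probable.

Regime R2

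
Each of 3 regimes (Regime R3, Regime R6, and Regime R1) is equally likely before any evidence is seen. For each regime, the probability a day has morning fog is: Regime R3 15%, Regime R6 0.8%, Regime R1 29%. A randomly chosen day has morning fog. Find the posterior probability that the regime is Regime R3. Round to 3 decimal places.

0.335

Since the prior is uniform, the posterior is proportional to the likelihood:
  Regime R3: 0.15
  Regime R6: 0.008
  Regime R1: 0.29
Sum = 0.448.
P(Regime R3 | evidence) = 0.15 / 0.448 ≈ 0.335.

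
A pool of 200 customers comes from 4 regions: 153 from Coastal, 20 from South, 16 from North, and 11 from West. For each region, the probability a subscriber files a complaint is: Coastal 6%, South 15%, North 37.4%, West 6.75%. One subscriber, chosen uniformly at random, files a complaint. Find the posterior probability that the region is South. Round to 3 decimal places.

0.159

Prior × likelihood for each hypothesis:
  Coastal: 0.765 × 0.06 = 0.0459
  South: 0.1 × 0.15 = 0.015
  North: 0.08 × 0.374 = 0.02992
  West: 0.055 × 0.0675 = 0.0037125
Sum = 0.0945325.
P(South | evidence) = 0.015 / 0.0945325 ≈ 0.159.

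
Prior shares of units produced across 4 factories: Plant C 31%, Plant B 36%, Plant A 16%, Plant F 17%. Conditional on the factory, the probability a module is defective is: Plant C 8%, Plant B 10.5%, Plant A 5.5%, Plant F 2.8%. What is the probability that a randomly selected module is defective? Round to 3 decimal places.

0.076

Prior × likelihood for each hypothesis:
  Plant C: 0.31 × 0.08 = 0.0248
  Plant B: 0.36 × 0.105 = 0.0378
  Plant A: 0.16 × 0.055 = 0.0088
  Plant F: 0.17 × 0.028 = 0.00476
P(defective) = 0.0248 + 0.0378 + 0.0088 + 0.00476 = 0.07616 → 0.076.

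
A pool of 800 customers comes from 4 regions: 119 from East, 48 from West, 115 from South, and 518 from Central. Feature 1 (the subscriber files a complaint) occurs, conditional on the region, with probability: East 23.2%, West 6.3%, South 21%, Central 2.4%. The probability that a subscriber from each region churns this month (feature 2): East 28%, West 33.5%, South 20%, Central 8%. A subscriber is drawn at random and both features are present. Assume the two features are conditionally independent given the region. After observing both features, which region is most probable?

Prior × likelihood for each hypothesis:
  East: 0.14875 × 0.232 × 0.28 = 0.0096628
  West: 0.06 × 0.063 × 0.335 = 0.0012663
  South: 0.14375 × 0.21 × 0.2 = 0.0060375
  Central: 0.6475 × 0.024 × 0.08 = 0.0012432
Total = 0.0182098.
Largest term belongs to East, so East is most probable.

East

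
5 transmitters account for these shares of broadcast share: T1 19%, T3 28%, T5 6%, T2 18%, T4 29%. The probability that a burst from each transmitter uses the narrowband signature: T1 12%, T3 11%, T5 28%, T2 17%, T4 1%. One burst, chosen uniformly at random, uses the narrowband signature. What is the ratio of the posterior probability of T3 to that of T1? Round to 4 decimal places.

By Bayes' rule, posterior ∝ prior × likelihood:
  T1: 0.19 × 0.12 = 0.0228
  T3: 0.28 × 0.11 = 0.0308
  T5: 0.06 × 0.28 = 0.0168
  T2: 0.18 × 0.17 = 0.0306
  T4: 0.29 × 0.01 = 0.0029
Sum = 0.1039.
The ratio is 0.0308 / 0.0228 (the normalizer cancels) = 1.3509.

1.3509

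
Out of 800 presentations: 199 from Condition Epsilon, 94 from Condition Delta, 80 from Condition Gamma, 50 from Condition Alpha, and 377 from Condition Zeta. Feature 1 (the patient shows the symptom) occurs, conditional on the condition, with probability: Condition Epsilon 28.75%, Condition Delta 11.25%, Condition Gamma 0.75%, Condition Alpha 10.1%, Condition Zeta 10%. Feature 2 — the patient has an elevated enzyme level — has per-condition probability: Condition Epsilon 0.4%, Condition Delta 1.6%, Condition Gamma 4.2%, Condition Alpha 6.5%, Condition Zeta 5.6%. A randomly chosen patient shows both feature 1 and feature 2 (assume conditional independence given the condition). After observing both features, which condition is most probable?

Unnormalized posteriors (prior × likelihood):
  Condition Epsilon: 0.24875 × 0.2875 × 0.004 = 0.0002860625
  Condition Delta: 0.1175 × 0.1125 × 0.016 = 0.0002115
  Condition Gamma: 0.1 × 0.0075 × 0.042 = 0.0000315
  Condition Alpha: 0.0625 × 0.101 × 0.065 = 0.0004103125
  Condition Zeta: 0.47125 × 0.1 × 0.056 = 0.002639
Normalizing constant = 0.003578375.
Largest term belongs to Condition Zeta, so Condition Zeta is most probable.

Condition Zeta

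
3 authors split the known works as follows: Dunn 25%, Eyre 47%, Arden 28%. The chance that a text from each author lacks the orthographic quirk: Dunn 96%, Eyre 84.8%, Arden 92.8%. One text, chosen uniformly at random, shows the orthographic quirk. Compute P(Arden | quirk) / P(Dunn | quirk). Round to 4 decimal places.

Taking complements, P(quirk | each) = Dunn 0.04, Eyre 0.152, Arden 0.072.
Compute prior × likelihood for every hypothesis:
  Dunn: 0.25 × 0.04 = 0.01
  Eyre: 0.47 × 0.152 = 0.07144
  Arden: 0.28 × 0.072 = 0.02016
Sum = 0.1016.
The ratio is 0.02016 / 0.01 (the normalizer cancels) = 2.0160.

2.0160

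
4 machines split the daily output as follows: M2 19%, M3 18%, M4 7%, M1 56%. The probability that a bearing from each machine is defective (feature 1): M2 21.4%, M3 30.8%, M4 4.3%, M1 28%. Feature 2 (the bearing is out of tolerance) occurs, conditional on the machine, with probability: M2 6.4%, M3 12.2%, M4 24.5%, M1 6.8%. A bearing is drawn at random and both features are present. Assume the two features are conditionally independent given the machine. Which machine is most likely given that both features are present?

Compute prior × likelihood for every hypothesis:
  M2: 0.19 × 0.214 × 0.064 = 0.00260224
  M3: 0.18 × 0.308 × 0.122 = 0.00676368
  M4: 0.07 × 0.043 × 0.245 = 0.00073745
  M1: 0.56 × 0.28 × 0.068 = 0.0106624
Normalizing constant = 0.02076577.
Largest term belongs to M1, so M1 is most probable.

M1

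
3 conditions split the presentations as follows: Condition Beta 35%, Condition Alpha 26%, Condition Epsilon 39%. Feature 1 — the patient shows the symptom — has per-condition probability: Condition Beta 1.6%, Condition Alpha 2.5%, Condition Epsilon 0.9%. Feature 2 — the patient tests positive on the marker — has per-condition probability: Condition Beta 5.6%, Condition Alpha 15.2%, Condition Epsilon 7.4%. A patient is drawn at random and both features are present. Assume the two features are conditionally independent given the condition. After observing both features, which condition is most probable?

Compute prior × likelihood for every hypothesis:
  Condition Beta: 0.35 × 0.016 × 0.056 = 0.0003136
  Condition Alpha: 0.26 × 0.025 × 0.152 = 0.000988
  Condition Epsilon: 0.39 × 0.009 × 0.074 = 0.00025974
Normalizing constant = 0.00156134.
Largest term belongs to Condition Alpha, so Condition Alpha is most probable.

Condition Alpha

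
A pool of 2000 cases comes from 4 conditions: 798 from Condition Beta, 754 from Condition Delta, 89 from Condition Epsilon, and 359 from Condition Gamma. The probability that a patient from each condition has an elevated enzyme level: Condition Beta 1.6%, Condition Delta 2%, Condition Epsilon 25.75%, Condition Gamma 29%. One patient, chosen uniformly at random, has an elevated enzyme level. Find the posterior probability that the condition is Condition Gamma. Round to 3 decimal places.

By Bayes' rule, posterior ∝ prior × likelihood:
  Condition Beta: 0.399 × 0.016 = 0.006384
  Condition Delta: 0.377 × 0.02 = 0.00754
  Condition Epsilon: 0.0445 × 0.2575 = 0.01145875
  Condition Gamma: 0.1795 × 0.29 = 0.052055
Total = 0.07743775.
P(Condition Gamma | evidence) = 0.052055 / 0.07743775 ≈ 0.672.

0.672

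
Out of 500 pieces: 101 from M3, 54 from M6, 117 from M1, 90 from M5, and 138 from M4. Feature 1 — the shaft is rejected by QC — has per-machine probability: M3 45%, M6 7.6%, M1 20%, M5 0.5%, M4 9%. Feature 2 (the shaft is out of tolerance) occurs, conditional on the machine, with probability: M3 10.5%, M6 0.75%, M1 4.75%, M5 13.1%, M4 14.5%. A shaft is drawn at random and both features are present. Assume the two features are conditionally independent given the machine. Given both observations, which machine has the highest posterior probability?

Unnormalized posteriors (prior × likelihood):
  M3: 0.202 × 0.45 × 0.105 = 0.0095445
  M6: 0.108 × 0.076 × 0.0075 = 0.00006156
  M1: 0.234 × 0.2 × 0.0475 = 0.002223
  M5: 0.18 × 0.005 × 0.131 = 0.0001179
  M4: 0.276 × 0.09 × 0.145 = 0.0036018
Total = 0.01554876.
Largest term belongs to M3, so M3 is most probable.

M3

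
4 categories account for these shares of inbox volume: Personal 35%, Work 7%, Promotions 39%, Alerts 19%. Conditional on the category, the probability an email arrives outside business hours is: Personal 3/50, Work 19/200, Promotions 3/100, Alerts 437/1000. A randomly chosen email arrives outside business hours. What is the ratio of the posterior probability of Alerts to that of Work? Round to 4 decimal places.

12.4857

Prior × likelihood for each hypothesis:
  Personal: 0.35 × 0.06 = 0.021
  Work: 0.07 × 0.095 = 0.00665
  Promotions: 0.39 × 0.03 = 0.0117
  Alerts: 0.19 × 0.437 = 0.08303
Sum = 0.12238.
The ratio is 0.08303 / 0.00665 (the normalizer cancels) = 12.4857.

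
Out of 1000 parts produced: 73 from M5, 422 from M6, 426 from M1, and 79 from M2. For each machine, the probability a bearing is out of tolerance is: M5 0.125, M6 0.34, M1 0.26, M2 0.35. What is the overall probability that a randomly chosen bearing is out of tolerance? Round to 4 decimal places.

0.2910

Compute prior × likelihood for every hypothesis:
  M5: 0.073 × 0.125 = 0.009125
  M6: 0.422 × 0.34 = 0.14348
  M1: 0.426 × 0.26 = 0.11076
  M2: 0.079 × 0.35 = 0.02765
P(oversize) = 0.009125 + 0.14348 + 0.11076 + 0.02765 = 0.291015 → 0.2910.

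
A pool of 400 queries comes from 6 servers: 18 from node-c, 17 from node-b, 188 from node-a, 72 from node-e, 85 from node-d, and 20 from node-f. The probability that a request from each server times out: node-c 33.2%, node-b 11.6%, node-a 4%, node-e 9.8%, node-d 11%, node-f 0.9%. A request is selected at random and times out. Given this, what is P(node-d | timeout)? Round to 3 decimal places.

0.292

Unnormalized posteriors (prior × likelihood):
  node-c: 0.045 × 0.332 = 0.01494
  node-b: 0.0425 × 0.116 = 0.00493
  node-a: 0.47 × 0.04 = 0.0188
  node-e: 0.18 × 0.098 = 0.01764
  node-d: 0.2125 × 0.11 = 0.023375
  node-f: 0.05 × 0.009 = 0.00045
Normalizing constant = 0.080135.
P(node-d | evidence) = 0.023375 / 0.080135 ≈ 0.292.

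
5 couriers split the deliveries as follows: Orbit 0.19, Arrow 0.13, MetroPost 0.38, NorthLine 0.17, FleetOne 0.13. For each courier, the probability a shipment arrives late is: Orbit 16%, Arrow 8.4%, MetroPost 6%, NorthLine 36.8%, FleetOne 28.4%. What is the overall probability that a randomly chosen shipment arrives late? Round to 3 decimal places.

Unnormalized posteriors (prior × likelihood):
  Orbit: 0.19 × 0.16 = 0.0304
  Arrow: 0.13 × 0.084 = 0.01092
  MetroPost: 0.38 × 0.06 = 0.0228
  NorthLine: 0.17 × 0.368 = 0.06256
  FleetOne: 0.13 × 0.284 = 0.03692
P(late) = 0.0304 + 0.01092 + 0.0228 + 0.06256 + 0.03692 = 0.1636 → 0.164.

0.164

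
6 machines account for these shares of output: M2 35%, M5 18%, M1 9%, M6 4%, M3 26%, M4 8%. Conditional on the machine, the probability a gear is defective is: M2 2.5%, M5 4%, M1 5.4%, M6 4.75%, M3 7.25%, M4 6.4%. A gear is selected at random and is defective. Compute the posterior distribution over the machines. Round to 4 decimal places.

Prior × likelihood for each hypothesis:
  M2: 0.35 × 0.025 = 0.00875
  M5: 0.18 × 0.04 = 0.0072
  M1: 0.09 × 0.054 = 0.00486
  M6: 0.04 × 0.0475 = 0.0019
  M3: 0.26 × 0.0725 = 0.01885
  M4: 0.08 × 0.064 = 0.00512
Normalizing constant = 0.04668.
P(M2 | defective) = 0.00875/0.04668 ≈ 0.1874
P(M5 | defective) = 0.0072/0.04668 ≈ 0.1542
P(M1 | defective) = 0.00486/0.04668 ≈ 0.1041
P(M6 | defective) = 0.0019/0.04668 ≈ 0.0407
P(M3 | defective) = 0.01885/0.04668 ≈ 0.4038
P(M4 | defective) = 0.00512/0.04668 ≈ 0.1097
(Check: 0.1874+0.1542+0.1041+0.0407+0.4038+0.1097 = 0.9999.)

M2 0.1874, M5 0.1542, M1 0.1041, M6 0.0407, M3 0.4038, M4 0.1097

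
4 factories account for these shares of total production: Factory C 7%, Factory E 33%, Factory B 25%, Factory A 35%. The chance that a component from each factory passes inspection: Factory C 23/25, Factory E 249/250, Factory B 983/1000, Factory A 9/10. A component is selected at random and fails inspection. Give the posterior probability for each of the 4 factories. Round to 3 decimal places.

Factory C 0.121, Factory E 0.029, Factory B 0.092, Factory A 0.758

Taking complements, P(nonconforming | each) = Factory C 0.08, Factory E 0.004, Factory B 0.017, Factory A 0.1.
Compute prior × likelihood for every hypothesis:
  Factory C: 0.07 × 0.08 = 0.0056
  Factory E: 0.33 × 0.004 = 0.00132
  Factory B: 0.25 × 0.017 = 0.00425
  Factory A: 0.35 × 0.1 = 0.035
Normalizing constant = 0.04617.
P(Factory C | nonconforming) = 0.0056/0.04617 ≈ 0.121
P(Factory E | nonconforming) = 0.00132/0.04617 ≈ 0.029
P(Factory B | nonconforming) = 0.00425/0.04617 ≈ 0.092
P(Factory A | nonconforming) = 0.035/0.04617 ≈ 0.758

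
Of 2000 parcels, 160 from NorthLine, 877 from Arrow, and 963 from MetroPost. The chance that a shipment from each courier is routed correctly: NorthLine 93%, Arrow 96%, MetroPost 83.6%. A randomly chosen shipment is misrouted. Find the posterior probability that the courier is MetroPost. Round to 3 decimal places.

0.773

Taking complements, P(misrouted | each) = NorthLine 0.07, Arrow 0.04, MetroPost 0.164.
Prior × likelihood for each hypothesis:
  NorthLine: 0.08 × 0.07 = 0.0056
  Arrow: 0.4385 × 0.04 = 0.01754
  MetroPost: 0.4815 × 0.164 = 0.078966
Total = 0.102106.
P(MetroPost | evidence) = 0.078966 / 0.102106 ≈ 0.773.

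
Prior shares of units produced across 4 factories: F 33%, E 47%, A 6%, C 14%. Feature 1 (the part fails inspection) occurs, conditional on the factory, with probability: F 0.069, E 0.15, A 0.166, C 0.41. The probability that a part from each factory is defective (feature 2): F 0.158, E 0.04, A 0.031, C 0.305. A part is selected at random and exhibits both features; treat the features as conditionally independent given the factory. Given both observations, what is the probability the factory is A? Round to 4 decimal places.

0.0127

Compute prior × likelihood for every hypothesis:
  F: 0.33 × 0.069 × 0.158 = 0.00359766
  E: 0.47 × 0.15 × 0.04 = 0.00282
  A: 0.06 × 0.166 × 0.031 = 0.00030876
  C: 0.14 × 0.41 × 0.305 = 0.017507
Sum = 0.02423342.
P(A | evidence) = 0.00030876 / 0.02423342 ≈ 0.0127.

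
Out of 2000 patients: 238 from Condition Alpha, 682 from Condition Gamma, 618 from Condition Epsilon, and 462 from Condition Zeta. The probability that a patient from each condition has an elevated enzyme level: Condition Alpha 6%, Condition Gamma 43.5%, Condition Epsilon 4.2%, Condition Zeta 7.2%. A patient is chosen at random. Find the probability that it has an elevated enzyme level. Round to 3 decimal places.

Compute prior × likelihood for every hypothesis:
  Condition Alpha: 0.119 × 0.06 = 0.00714
  Condition Gamma: 0.341 × 0.435 = 0.148335
  Condition Epsilon: 0.309 × 0.042 = 0.012978
  Condition Zeta: 0.231 × 0.072 = 0.016632
P(elevated) = 0.00714 + 0.148335 + 0.012978 + 0.016632 = 0.185085 → 0.185.

0.185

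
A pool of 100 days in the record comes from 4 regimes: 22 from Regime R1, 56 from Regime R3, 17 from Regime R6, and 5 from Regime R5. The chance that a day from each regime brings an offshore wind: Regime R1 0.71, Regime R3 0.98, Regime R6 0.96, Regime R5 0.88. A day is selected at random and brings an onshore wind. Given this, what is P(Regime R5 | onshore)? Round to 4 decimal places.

Taking complements, P(onshore | each) = Regime R1 0.29, Regime R3 0.02, Regime R6 0.04, Regime R5 0.12.
Unnormalized posteriors (prior × likelihood):
  Regime R1: 0.22 × 0.29 = 0.0638
  Regime R3: 0.56 × 0.02 = 0.0112
  Regime R6: 0.17 × 0.04 = 0.0068
  Regime R5: 0.05 × 0.12 = 0.006
Total = 0.0878.
P(Regime R5 | evidence) = 0.006 / 0.0878 ≈ 0.0683.

0.0683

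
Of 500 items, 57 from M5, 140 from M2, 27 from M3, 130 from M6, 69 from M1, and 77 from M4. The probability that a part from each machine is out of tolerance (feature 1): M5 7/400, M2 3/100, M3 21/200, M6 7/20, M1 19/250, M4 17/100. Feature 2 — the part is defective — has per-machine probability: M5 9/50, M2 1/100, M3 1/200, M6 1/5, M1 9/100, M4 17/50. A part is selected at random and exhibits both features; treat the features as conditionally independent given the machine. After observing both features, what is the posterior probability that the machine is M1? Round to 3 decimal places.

Compute prior × likelihood for every hypothesis:
  M5: 0.114 × 0.0175 × 0.18 = 0.0003591
  M2: 0.28 × 0.03 × 0.01 = 0.000084
  M3: 0.054 × 0.105 × 0.005 = 0.00002835
  M6: 0.26 × 0.35 × 0.2 = 0.0182
  M1: 0.138 × 0.076 × 0.09 = 0.00094392
  M4: 0.154 × 0.17 × 0.34 = 0.0089012
Normalizing constant = 0.02851657.
P(M1 | evidence) = 0.00094392 / 0.02851657 ≈ 0.033.

0.033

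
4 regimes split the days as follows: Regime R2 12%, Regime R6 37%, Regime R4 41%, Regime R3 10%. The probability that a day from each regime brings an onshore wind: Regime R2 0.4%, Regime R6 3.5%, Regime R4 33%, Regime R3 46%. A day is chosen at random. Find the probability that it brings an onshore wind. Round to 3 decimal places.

0.195

Compute prior × likelihood for every hypothesis:
  Regime R2: 0.12 × 0.004 = 0.00048
  Regime R6: 0.37 × 0.035 = 0.01295
  Regime R4: 0.41 × 0.33 = 0.1353
  Regime R3: 0.1 × 0.46 = 0.046
P(onshore) = 0.00048 + 0.01295 + 0.1353 + 0.046 = 0.19473 → 0.195.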